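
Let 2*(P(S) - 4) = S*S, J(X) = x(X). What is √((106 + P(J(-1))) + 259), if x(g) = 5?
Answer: √1526/2 ≈ 19.532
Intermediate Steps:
J(X) = 5
P(S) = 4 + S²/2 (P(S) = 4 + (S*S)/2 = 4 + S²/2)
√((106 + P(J(-1))) + 259) = √((106 + (4 + (½)*5²)) + 259) = √((106 + (4 + (½)*25)) + 259) = √((106 + (4 + 25/2)) + 259) = √((106 + 33/2) + 259) = √(245/2 + 259) = √(763/2) = √1526/2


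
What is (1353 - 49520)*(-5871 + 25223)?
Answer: -932127784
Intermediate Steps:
(1353 - 49520)*(-5871 + 25223) = -48167*19352 = -932127784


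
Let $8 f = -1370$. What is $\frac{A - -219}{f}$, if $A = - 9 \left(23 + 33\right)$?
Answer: $\frac{228}{137} \approx 1.6642$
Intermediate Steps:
$f = - \frac{685}{4}$ ($f = \frac{1}{8} \left(-1370\right) = - \frac{685}{4} \approx -171.25$)
$A = -504$ ($A = \left(-9\right) 56 = -504$)
$\frac{A - -219}{f} = \frac{-504 - -219}{- \frac{685}{4}} = \left(-504 + 219\right) \left(- \frac{4}{685}\right) = \left(-285\right) \left(- \frac{4}{685}\right) = \frac{228}{137}$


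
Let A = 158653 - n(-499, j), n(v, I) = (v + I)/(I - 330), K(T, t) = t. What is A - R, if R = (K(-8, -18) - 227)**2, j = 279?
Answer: 5029808/51 ≈ 98624.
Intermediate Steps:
n(v, I) = (I + v)/(-330 + I)
R = 60025 (R = (-18 - 227)**2 = (-245)**2 = 60025)
A = 8091083/51 (A = 158653 - (279 - 499)/(-330 + 279) = 158653 - (-220)/(-51) = 158653 - (-1)*(-220)/51 = 158653 - 1*220/51 = 158653 - 220/51 = 8091083/51 ≈ 1.5865e+5)
A - R = 8091083/51 - 1*60025 = 8091083/51 - 60025 = 5029808/51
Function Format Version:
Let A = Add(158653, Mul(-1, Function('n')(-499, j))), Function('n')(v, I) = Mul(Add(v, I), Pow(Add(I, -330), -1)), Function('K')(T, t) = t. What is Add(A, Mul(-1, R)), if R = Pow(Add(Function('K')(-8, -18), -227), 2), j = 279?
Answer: Rational(5029808, 51) ≈ 98624.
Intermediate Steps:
Function('n')(v, I) = Mul(Pow(Add(-330, I), -1), Add(I, v)) (Function('n')(v, I) = Mul(Add(I, v), Pow(Add(-330, I), -1)) = Mul(Pow(Add(-330, I), -1), Add(I, v)))
R = 60025 (R = Pow(Add(-18, -227), 2) = Pow(-245, 2) = 60025)
A = Rational(8091083, 51) (A = Add(158653, Mul(-1, Mul(Pow(Add(-330, 279), -1), Add(279, -499)))) = Add(158653, Mul(-1, Mul(Pow(-51, -1), -220))) = Add(158653, Mul(-1, Mul(Rational(-1, 51), -220))) = Add(158653, Mul(-1, Rational(220, 51))) = Add(158653, Rational(-220, 51)) = Rational(8091083, 51) ≈ 1.5865e+5)
Add(A, Mul(-1, R)) = Add(Rational(8091083, 51), Mul(-1, 60025)) = Add(Rational(8091083, 51), -60025) = Rational(5029808, 51)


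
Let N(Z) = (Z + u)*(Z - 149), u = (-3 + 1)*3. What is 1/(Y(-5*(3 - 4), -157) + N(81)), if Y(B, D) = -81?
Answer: -1/5181 ≈ -0.00019301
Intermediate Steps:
u = -6 (u = -2*3 = -6)
N(Z) = (-149 + Z)*(-6 + Z) (N(Z) = (Z - 6)*(Z - 149) = (-6 + Z)*(-149 + Z) = (-149 + Z)*(-6 + Z))
1/(Y(-5*(3 - 4), -157) + N(81)) = 1/(-81 + (894 + 81² - 155*81)) = 1/(-81 + (894 + 6561 - 12555)) = 1/(-81 - 5100) = 1/(-5181) = -1/5181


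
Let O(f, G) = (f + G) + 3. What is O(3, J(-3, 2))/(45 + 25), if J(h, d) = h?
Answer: 3/70 ≈ 0.042857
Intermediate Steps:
O(f, G) = 3 + G + f (O(f, G) = (G + f) + 3 = 3 + G + f)
O(3, J(-3, 2))/(45 + 25) = (3 - 3 + 3)/(45 + 25) = 3/70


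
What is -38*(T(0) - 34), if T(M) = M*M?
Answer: 1292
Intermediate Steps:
T(M) = M²
-38*(T(0) - 34) = -38*(0² - 34) = -38*(0 - 34) = -38*(-34) = 1292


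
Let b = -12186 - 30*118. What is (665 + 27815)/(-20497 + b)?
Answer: -320/407 ≈ -0.78624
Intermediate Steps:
b = -15726 (b = -12186 - 1*3540 = -12186 - 3540 = -15726)
(665 + 27815)/(-20497 + b) = (665 + 27815)/(-20497 - 15726) = 28480/(-36223) = 28480*(-1/36223) = -320/407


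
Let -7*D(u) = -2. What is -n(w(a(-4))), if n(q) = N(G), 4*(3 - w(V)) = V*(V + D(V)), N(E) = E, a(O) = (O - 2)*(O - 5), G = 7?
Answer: -7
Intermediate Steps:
a(O) = (-5 + O)*(-2 + O) (a(O) = (-2 + O)*(-5 + O) = (-5 + O)*(-2 + O))
D(u) = 2/7 (D(u) = -⅐*(-2) = 2/7)
w(V) = 3 - V*(2/7 + V)/4 (w(V) = 3 - V*(V + 2/7)/4 = 3 - V*(2/7 + V)/4)
n(q) = 7
-n(w(a(-4))) = -1*7 = -7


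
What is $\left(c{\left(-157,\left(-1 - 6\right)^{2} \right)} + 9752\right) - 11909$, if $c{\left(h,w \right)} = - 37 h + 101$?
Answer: $3753$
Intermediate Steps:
$c{\left(h,w \right)} = 101 - 37 h$
$\left(c{\left(-157,\left(-1 - 6\right)^{2} \right)} + 9752\right) - 11909 = \left(\left(101 - -5809\right) + 9752\right) - 11909 = \left(\left(101 + 5809\right) + 9752\right) - 11909 = \left(5910 + 9752\right) - 11909 = 15662 - 11909 = 3753$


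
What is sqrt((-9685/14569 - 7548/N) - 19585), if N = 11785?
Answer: I*sqrt(577392553800740458730)/171695665 ≈ 139.95*I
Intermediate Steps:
sqrt((-9685/14569 - 7548/N) - 19585) = sqrt((-9685/14569 - 7548/11785) - 19585) = sqrt(-224104537/171695665 - 19585) = sqrt(-3362883703562/171695665) = I*sqrt(577392553800740458730)/171695665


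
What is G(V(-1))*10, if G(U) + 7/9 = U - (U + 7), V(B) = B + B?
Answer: -700/9 ≈ -77.778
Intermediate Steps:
V(B) = 2*B
G(U) = -70/9 (G(U) = -7/9 + (U - (U + 7)) = -7/9 + (U - (7 + U)) = -7/9 + (U + (-7 - U)) = -7/9 - 7 = -70/9)
G(V(-1))*10 = -70/9*10 = -700/9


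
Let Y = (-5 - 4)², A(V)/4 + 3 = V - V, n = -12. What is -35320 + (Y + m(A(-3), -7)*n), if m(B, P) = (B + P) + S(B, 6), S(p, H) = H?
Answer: -35083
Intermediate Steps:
A(V) = -12 (A(V) = -12 + 4*(V - V) = -12 + 4*0 = -12 + 0 = -12)
m(B, P) = 6 + B + P (m(B, P) = (B + P) + 6 = 6 + B + P)
Y = 81 (Y = (-9)² = 81)
-35320 + (Y + m(A(-3), -7)*n) = -35320 + (81 + (6 - 12 - 7)*(-12)) = -35320 + (81 - 13*(-12)) = -35320 + (81 + 156) = -35320 + 237 = -35083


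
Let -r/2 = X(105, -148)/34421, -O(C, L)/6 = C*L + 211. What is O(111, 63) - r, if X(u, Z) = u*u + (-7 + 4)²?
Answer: -1487791236/34421 ≈ -43223.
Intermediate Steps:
X(u, Z) = 9 + u² (X(u, Z) = u² + (-3)² = u² + 9 = 9 + u²)
O(C, L) = -1266 - 6*C*L (O(C, L) = -6*(C*L + 211) = -6*(211 + C*L) = -1266 - 6*C*L)
r = -22068/34421 (r = -2*(9 + 105²)/34421 = -2*(9 + 11025)/34421 = -22068/34421 ≈ -0.64112)
O(111, 63) - r = (-1266 - 6*111*63) - 1*(-22068/34421) = (-1266 - 41958) + 22068/34421 = -43224 + 22068/34421 = -1487791236/34421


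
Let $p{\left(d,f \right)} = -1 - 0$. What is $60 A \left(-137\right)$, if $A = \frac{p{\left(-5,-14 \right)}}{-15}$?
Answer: $-548$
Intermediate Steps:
$p{\left(d,f \right)} = -1$ ($p{\left(d,f \right)} = -1 + 0 = -1$)
$A = \frac{1}{15}$ ($A = - \frac{1}{-15} = \left(-1\right) \left(- \frac{1}{15}\right) = \frac{1}{15} \approx 0.066667$)
$60 A \left(-137\right) = 60 \cdot \frac{1}{15} \left(-137\right) = 4 \left(-137\right) = -548$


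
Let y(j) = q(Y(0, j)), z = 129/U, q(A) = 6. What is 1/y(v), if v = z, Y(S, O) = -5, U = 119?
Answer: 1/6 ≈ 0.16667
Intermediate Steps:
z = 129/119 ≈ 1.0840
v = 129/119 ≈ 1.0840
y(j) = 6
1/y(v) = 1/6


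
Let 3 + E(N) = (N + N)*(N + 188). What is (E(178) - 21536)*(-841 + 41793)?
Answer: 4453816664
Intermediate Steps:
E(N) = -3 + 2*N*(188 + N) (E(N) = -3 + (N + N)*(N + 188) = -3 + (2*N)*(188 + N) = -3 + 2*N*(188 + N))
(E(178) - 21536)*(-841 + 41793) = ((-3 + 2*178² + 376*178) - 21536)*(-841 + 41793) = ((-3 + 2*31684 + 66928) - 21536)*40952 = ((-3 + 63368 + 66928) - 21536)*40952 = (130293 - 21536)*40952 = 108757*40952 = 4453816664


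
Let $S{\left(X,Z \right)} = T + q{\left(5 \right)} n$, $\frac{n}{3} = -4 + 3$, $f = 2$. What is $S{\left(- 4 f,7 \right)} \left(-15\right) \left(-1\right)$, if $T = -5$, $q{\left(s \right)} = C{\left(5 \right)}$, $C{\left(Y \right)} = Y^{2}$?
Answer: $-1200$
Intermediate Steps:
$q{\left(s \right)} = 25$ ($q{\left(s \right)} = 5^{2} = 25$)
$n = -3$ ($n = 3 \left(-4 + 3\right) = 3 \left(-1\right) = -3$)
$S{\left(X,Z \right)} = -80$ ($S{\left(X,Z \right)} = -5 + 25 \left(-3\right) = -5 - 75 = -80$)
$S{\left(- 4 f,7 \right)} \left(-15\right) \left(-1\right) = \left(-80\right) \left(-15\right) \left(-1\right) = 1200 \left(-1\right) = -1200$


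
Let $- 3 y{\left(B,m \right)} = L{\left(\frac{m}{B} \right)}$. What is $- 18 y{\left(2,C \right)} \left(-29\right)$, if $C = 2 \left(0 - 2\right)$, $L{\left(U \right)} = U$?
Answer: $348$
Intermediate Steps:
$C = -4$ ($C = 2 \left(-2\right) = -4$)
$y{\left(B,m \right)} = - \frac{m}{3 B}$ ($y{\left(B,m \right)} = - \frac{m \frac{1}{B}}{3} = - \frac{m}{3 B}$)
$- 18 y{\left(2,C \right)} \left(-29\right) = - 18 \left(\left(- \frac{1}{3}\right) \left(-4\right) \frac{1}{2}\right) \left(-29\right) = \left(-18\right) \frac{2}{3} \left(-29\right) = \left(-12\right) \left(-29\right) = 348$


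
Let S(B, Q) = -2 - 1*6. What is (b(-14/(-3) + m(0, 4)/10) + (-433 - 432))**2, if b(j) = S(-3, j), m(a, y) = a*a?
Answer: 762129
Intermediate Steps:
m(a, y) = a**2
S(B, Q) = -8 (S(B, Q) = -2 - 6 = -8)
b(j) = -8
(b(-14/(-3) + m(0, 4)/10) + (-433 - 432))**2 = (-8 + (-433 - 432))**2 = (-8 - 865)**2 = (-873)**2 = 762129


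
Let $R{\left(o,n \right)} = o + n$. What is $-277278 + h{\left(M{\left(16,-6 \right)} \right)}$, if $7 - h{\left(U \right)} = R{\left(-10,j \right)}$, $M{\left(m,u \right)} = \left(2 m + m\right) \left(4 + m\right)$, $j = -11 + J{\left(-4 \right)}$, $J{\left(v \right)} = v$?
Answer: $-277246$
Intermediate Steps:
$j = -15$ ($j = -11 - 4 = -15$)
$M{\left(m,u \right)} = 3 m \left(4 + m\right)$
$R{\left(o,n \right)} = n + o$
$h{\left(U \right)} = 32$ ($h{\left(U \right)} = 7 - \left(-15 - 10\right) = 7 - -25 = 7 + 25 = 32$)
$-277278 + h{\left(M{\left(16,-6 \right)} \right)} = -277278 + 32 = -277246$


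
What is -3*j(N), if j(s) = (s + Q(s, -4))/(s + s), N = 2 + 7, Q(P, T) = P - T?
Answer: -11/3 ≈ -3.6667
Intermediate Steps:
N = 9
j(s) = (4 + 2*s)/(2*s) (j(s) = (s + (s - 1*(-4)))/(s + s) = (s + (s + 4))/((2*s)) = (s + (4 + s))*(1/(2*s)) = (4 + 2*s)*(1/(2*s)) = (4 + 2*s)/(2*s))
-3*j(N) = -3*(2 + 9)/9 = -11/3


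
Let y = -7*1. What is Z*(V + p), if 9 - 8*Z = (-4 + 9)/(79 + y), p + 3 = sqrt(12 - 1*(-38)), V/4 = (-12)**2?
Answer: 122813/192 + 3215*sqrt(2)/576 ≈ 647.54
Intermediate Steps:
V = 576 (V = 4*(-12)**2 = 4*144 = 576)
y = -7
p = -3 + 5*sqrt(2) (p = -3 + sqrt(12 - 1*(-38)) = -3 + sqrt(12 + 38) = -3 + sqrt(50) = -3 + 5*sqrt(2) ≈ 4.0711)
Z = 643/576 (Z = 9/8 - (-4 + 9)/(8*(79 - 7)) = 9/8 - 5/(8*72) = 9/8 - 1/8*5/72 = 9/8 - 5/576 = 643/576 ≈ 1.1163)
Z*(V + p) = 643*(576 + (-3 + 5*sqrt(2)))/576 = 643*(573 + 5*sqrt(2))/576 = 122813/192 + 3215*sqrt(2)/576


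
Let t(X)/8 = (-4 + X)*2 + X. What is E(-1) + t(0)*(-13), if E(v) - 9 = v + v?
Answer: 839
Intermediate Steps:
E(v) = 9 + 2*v (E(v) = 9 + (v + v) = 9 + 2*v)
t(X) = -64 + 24*X (t(X) = 8*((-4 + X)*2 + X) = 8*((-8 + 2*X) + X) = 8*(-8 + 3*X) = -64 + 24*X)
E(-1) + t(0)*(-13) = (9 + 2*(-1)) + (-64 + 24*0)*(-13) = (9 - 2) + (-64 + 0)*(-13) = 7 - 64*(-13) = 7 + 832 = 839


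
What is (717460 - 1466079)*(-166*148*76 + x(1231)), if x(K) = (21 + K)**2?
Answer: 224334164016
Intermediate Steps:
(717460 - 1466079)*(-166*148*76 + x(1231)) = (717460 - 1466079)*(-166*148*76 + (21 + 1231)**2) = -748619*(-24568*76 + 1252**2) = -748619*(-1867168 + 1567504) = -748619*(-299664) = 224334164016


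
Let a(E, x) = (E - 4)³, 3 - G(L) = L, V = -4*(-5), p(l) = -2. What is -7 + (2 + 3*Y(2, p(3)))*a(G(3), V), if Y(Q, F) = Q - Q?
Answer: -135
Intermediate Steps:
Y(Q, F) = 0
V = 20
G(L) = 3 - L
a(E, x) = (-4 + E)³
-7 + (2 + 3*Y(2, p(3)))*a(G(3), V) = -7 + (2 + 3*0)*(-4 + (3 - 1*3))³ = -7 + (2 + 0)*(-4 + (3 - 3))³ = -7 + 2*(-4 + 0)³ = -7 + 2*(-4)³ = -7 + 2*(-64) = -7 - 128 = -135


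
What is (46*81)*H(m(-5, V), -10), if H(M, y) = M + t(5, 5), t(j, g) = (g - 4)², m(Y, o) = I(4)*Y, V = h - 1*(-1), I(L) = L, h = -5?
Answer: -70794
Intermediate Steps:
V = -4 (V = -5 - 1*(-1) = -5 + 1 = -4)
m(Y, o) = 4*Y
t(j, g) = (-4 + g)²
H(M, y) = 1 + M (H(M, y) = M + (-4 + 5)² = M + 1² = M + 1 = 1 + M)
(46*81)*H(m(-5, V), -10) = (46*81)*(1 + 4*(-5)) = 3726*(1 - 20) = 3726*(-19) = -70794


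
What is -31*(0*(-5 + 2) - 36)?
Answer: 1116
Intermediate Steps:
-31*(0*(-5 + 2) - 36) = -31*(0*(-3) - 36) = -31*(0 - 36) = -31*(-36) = 1116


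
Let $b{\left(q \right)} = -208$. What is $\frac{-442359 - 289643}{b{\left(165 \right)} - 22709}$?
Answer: $\frac{732002}{22917} \approx 31.941$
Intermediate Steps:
$\frac{-442359 - 289643}{b{\left(165 \right)} - 22709} = \frac{-442359 - 289643}{-208 - 22709} = - \frac{732002}{-208 + \left(-135205 + 112496\right)} = - \frac{732002}{-208 - 22709} = - \frac{732002}{-22917} = \left(-732002\right) \left(- \frac{1}{22917}\right) = \frac{732002}{22917}$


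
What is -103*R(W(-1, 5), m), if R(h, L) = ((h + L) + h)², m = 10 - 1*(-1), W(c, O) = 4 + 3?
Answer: -64375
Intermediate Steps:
W(c, O) = 7
m = 11 (m = 10 + 1 = 11)
R(h, L) = (L + 2*h)² (R(h, L) = ((L + h) + h)² = (L + 2*h)²)
-103*R(W(-1, 5), m) = -103*(11 + 2*7)² = -103*(11 + 14)² = -103*25² = -103*625 = -64375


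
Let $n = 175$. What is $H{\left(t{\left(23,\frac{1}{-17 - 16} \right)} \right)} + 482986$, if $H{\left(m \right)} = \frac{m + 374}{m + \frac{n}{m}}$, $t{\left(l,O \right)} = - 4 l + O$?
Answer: $\frac{4546774897499}{9413944} \approx 4.8298 \cdot 10^{5}$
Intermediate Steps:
$t{\left(l,O \right)} = O - 4 l$
$H{\left(m \right)} = \frac{374 + m}{m + \frac{175}{m}}$ ($H{\left(m \right)} = \frac{m + 374}{m + \frac{175}{m}} = \frac{374 + m}{m + \frac{175}{m}}$)
$H{\left(t{\left(23,\frac{1}{-17 - 16} \right)} \right)} + 482986 = \frac{\left(\frac{1}{-17 - 16} - 92\right) \left(374 + \left(\frac{1}{-17 - 16} - 92\right)\right)}{175 + \left(\frac{1}{-17 - 16} - 92\right)^{2}} + 482986 = \frac{\left(\frac{1}{-33} - 92\right) \left(374 - \left(92 - \frac{1}{-33}\right)\right)}{175 + \left(\frac{1}{-33} - 92\right)^{2}} + 482986 = \frac{\left(- \frac{1}{33} - 92\right) \left(374 - \frac{3037}{33}\right)}{175 + \left(- \frac{1}{33} - 92\right)^{2}} + 482986 = - \frac{3037 \left(374 - \frac{3037}{33}\right)}{33 \left(175 + \left(- \frac{3037}{33}\right)^{2}\right)} + 482986 = \left(- \frac{3037}{33}\right) \frac{1}{175 + \frac{9223369}{1089}} \cdot \frac{9305}{33} + 482986 = \left(- \frac{3037}{33}\right) \frac{1}{\frac{9413944}{1089}} \cdot \frac{9305}{33} + 482986 = \left(- \frac{3037}{33}\right) \frac{1089}{9413944} \cdot \frac{9305}{33} + 482986 = - \frac{28259285}{9413944} + 482986 = \frac{4546774897499}{9413944}$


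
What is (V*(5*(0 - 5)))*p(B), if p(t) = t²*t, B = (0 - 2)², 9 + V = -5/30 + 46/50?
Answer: 39584/3 ≈ 13195.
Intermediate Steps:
V = -1237/150 (V = -9 + (-5/30 + 46/50) = -9 + (-5*1/30 + 46*(1/50)) = -9 + (-⅙ + 23/25) = -9 + 113/150 = -1237/150 ≈ -8.2467)
B = 4 (B = (-2)² = 4)
p(t) = t³
(V*(5*(0 - 5)))*p(B) = -1237*(0 - 5)/30*4³ = -1237*(-5)/30*64 = -1237/150*(-25)*64 = (1237/6)*64 = 39584/3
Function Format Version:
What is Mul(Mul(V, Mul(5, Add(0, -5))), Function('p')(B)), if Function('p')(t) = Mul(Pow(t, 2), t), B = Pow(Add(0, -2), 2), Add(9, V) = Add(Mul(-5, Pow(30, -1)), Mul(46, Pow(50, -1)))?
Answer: Rational(39584, 3) ≈ 13195.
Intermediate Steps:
V = Rational(-1237, 150) (V = Add(-9, Add(Mul(-5, Pow(30, -1)), Mul(46, Pow(50, -1)))) = Add(-9, Add(Mul(-5, Rational(1, 30)), Mul(46, Rational(1, 50)))) = Add(-9, Add(Rational(-1, 6), Rational(23, 25))) = Add(-9, Rational(113, 150)) = Rational(-1237, 150) ≈ -8.2467)
B = 4 (B = Pow(-2, 2) = 4)
Function('p')(t) = Pow(t, 3)
Mul(Mul(V, Mul(5, Add(0, -5))), Function('p')(B)) = Mul(Mul(Rational(-1237, 150), Mul(5, Add(0, -5))), Pow(4, 3)) = Mul(Mul(Rational(-1237, 150), Mul(5, -5)), 64) = Mul(Mul(Rational(-1237, 150), -25), 64) = Mul(Rational(1237, 6), 64) = Rational(39584, 3)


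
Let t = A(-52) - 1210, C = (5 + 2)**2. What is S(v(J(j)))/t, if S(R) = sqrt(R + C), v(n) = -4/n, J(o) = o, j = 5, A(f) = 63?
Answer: -sqrt(1205)/5735 ≈ -0.0060529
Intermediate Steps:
C = 49 (C = 7**2 = 49)
S(R) = sqrt(49 + R) (S(R) = sqrt(R + 49) = sqrt(49 + R))
t = -1147 (t = 63 - 1210 = -1147)
S(v(J(j)))/t = sqrt(49 - 4/5)/(-1147) = sqrt(49 - 4*1/5)*(-1/1147) = sqrt(49 - 4/5)*(-1/1147) = sqrt(241/5)*(-1/1147) = (sqrt(1205)/5)*(-1/1147) = -sqrt(1205)/5735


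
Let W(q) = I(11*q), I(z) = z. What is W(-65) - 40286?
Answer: -41001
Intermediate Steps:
W(q) = 11*q
W(-65) - 40286 = 11*(-65) - 40286 = -715 - 40286 = -41001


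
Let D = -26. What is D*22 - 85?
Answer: -657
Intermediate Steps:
D*22 - 85 = -26*22 - 85 = -572 - 85 = -657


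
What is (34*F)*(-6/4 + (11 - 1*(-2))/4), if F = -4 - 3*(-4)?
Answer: 476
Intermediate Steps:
F = 8 (F = -4 + 12 = 8)
(34*F)*(-6/4 + (11 - 1*(-2))/4) = (34*8)*(-6/4 + (11 - 1*(-2))/4) = 272*(-6*1/4 + (11 + 2)*(1/4)) = 272*(-3/2 + 13*(1/4)) = 272*(-3/2 + 13/4) = 272*(7/4) = 476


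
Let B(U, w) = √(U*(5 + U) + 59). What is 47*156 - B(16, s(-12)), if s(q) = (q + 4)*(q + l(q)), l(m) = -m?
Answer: 7332 - √395 ≈ 7312.1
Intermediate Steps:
s(q) = 0 (s(q) = (q + 4)*(q - q) = (4 + q)*0 = 0)
B(U, w) = √(59 + U*(5 + U))
47*156 - B(16, s(-12)) = 47*156 - √(59 + 16² + 5*16) = 7332 - √(59 + 256 + 80) = 7332 - √395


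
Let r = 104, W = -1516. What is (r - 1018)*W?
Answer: 1385624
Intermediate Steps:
(r - 1018)*W = (104 - 1018)*(-1516) = -914*(-1516) = 1385624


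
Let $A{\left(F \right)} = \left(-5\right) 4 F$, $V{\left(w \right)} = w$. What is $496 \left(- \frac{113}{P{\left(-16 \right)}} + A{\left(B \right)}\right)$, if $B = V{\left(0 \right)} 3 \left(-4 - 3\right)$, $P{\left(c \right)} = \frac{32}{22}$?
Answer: $-38533$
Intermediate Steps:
$P{\left(c \right)} = \frac{16}{11}$ ($P{\left(c \right)} = 32 \cdot \frac{1}{22} = \frac{16}{11}$)
$B = 0$ ($B = 0 \cdot 3 \left(-4 - 3\right) = 0 \cdot 3 \left(-7\right) = 0 \left(-21\right) = 0$)
$A{\left(F \right)} = - 20 F$
$496 \left(- \frac{113}{P{\left(-16 \right)}} + A{\left(B \right)}\right) = 496 \left(- \frac{113}{\frac{16}{11}} - 0\right) = 496 \left(\left(-113\right) \frac{11}{16} + 0\right) = 496 \left(- \frac{1243}{16} + 0\right) = 496 \left(- \frac{1243}{16}\right) = -38533$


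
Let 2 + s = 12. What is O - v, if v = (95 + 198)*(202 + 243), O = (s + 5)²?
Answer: -130160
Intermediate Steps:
s = 10 (s = -2 + 12 = 10)
O = 225 (O = (10 + 5)² = 15² = 225)
v = 130385 (v = 293*445 = 130385)
O - v = 225 - 1*130385 = 225 - 130385 = -130160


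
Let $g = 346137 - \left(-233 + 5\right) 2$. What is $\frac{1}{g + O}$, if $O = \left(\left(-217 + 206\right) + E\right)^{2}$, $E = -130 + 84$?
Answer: $\frac{1}{349842} \approx 2.8584 \cdot 10^{-6}$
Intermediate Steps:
$E = -46$
$O = 3249$ ($O = \left(\left(-217 + 206\right) - 46\right)^{2} = \left(-11 - 46\right)^{2} = \left(-57\right)^{2} = 3249$)
$g = 346593$ ($g = 346137 - \left(-228\right) 2 = 346137 - -456 = 346137 + 456 = 346593$)
$\frac{1}{g + O} = \frac{1}{346593 + 3249} = \frac{1}{349842}$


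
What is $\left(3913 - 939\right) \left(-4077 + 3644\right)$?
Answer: $-1287742$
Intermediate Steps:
$\left(3913 - 939\right) \left(-4077 + 3644\right) = 2974 \left(-433\right) = -1287742$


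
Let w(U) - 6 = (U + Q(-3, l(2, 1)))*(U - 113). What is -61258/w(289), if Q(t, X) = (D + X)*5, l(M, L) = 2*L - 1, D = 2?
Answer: -30629/26755 ≈ -1.1448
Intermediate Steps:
l(M, L) = -1 + 2*L
Q(t, X) = 10 + 5*X (Q(t, X) = (2 + X)*5 = 10 + 5*X)
w(U) = 6 + (-113 + U)*(15 + U) (w(U) = 6 + (U + (10 + 5*(-1 + 2*1)))*(U - 113) = 6 + (U + (10 + 5*(-1 + 2)))*(-113 + U) = 6 + (U + (10 + 5*1))*(-113 + U) = 6 + (U + (10 + 5))*(-113 + U) = 6 + (U + 15)*(-113 + U) = 6 + (15 + U)*(-113 + U) = 6 + (-113 + U)*(15 + U))
-61258/w(289) = -61258/(-1689 + 289**2 - 98*289) = -61258/(-1689 + 83521 - 28322) = -61258/53510 = -61258*1/53510 = -30629/26755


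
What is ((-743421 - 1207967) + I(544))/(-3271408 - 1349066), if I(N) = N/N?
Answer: 1951387/4620474 ≈ 0.42233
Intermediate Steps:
I(N) = 1
((-743421 - 1207967) + I(544))/(-3271408 - 1349066) = ((-743421 - 1207967) + 1)/(-3271408 - 1349066) = (-1951388 + 1)/(-4620474) = -1951387*(-1/4620474) = 1951387/4620474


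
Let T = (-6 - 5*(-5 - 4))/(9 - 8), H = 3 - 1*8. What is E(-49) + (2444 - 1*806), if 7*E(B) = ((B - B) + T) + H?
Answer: 11500/7 ≈ 1642.9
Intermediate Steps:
H = -5 (H = 3 - 8 = -5)
T = 39 (T = (-6 - 5*(-9))/1 = (-6 + 45)*1 = 39*1 = 39)
E(B) = 34/7 (E(B) = (((B - B) + 39) - 5)/7 = ((0 + 39) - 5)/7 = (39 - 5)/7 = (1/7)*34 = 34/7)
E(-49) + (2444 - 1*806) = 34/7 + (2444 - 1*806) = 34/7 + (2444 - 806) = 34/7 + 1638 = 11500/7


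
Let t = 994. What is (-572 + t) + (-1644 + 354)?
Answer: -868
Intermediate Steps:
(-572 + t) + (-1644 + 354) = (-572 + 994) + (-1644 + 354) = 422 - 1290 = -868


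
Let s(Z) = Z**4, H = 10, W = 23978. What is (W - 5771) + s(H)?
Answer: 28207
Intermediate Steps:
(W - 5771) + s(H) = (23978 - 5771) + 10**4 = 18207 + 10000 = 28207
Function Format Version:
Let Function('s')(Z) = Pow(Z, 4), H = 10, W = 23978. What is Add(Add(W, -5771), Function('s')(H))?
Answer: 28207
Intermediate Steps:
Add(Add(W, -5771), Function('s')(H)) = Add(Add(23978, -5771), Pow(10, 4)) = Add(18207, 10000) = 28207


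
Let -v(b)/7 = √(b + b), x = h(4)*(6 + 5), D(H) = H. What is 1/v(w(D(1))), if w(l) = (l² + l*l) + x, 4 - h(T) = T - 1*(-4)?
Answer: I*√21/294 ≈ 0.015587*I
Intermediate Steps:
h(T) = -T (h(T) = 4 - (T - 1*(-4)) = 4 - (T + 4) = 4 - (4 + T) = 4 + (-4 - T) = -T)
x = -44 (x = (-1*4)*(6 + 5) = -4*11 = -44)
w(l) = -44 + 2*l² (w(l) = (l² + l*l) - 44 = (l² + l²) - 44 = 2*l² - 44 = -44 + 2*l²)
v(b) = -7*√2*√b (v(b) = -7*√(b + b) = -7*√2*√b)
1/v(w(D(1))) = 1/(-7*√2*√(-44 + 2*1²)) = 1/(-7*√2*√(-44 + 2*1)) = 1/(-7*√2*√(-44 + 2)) = 1/(-7*√2*√(-42)) = 1/(-7*√2*I*√42) = 1/(-14*I*√21) = I*√21/294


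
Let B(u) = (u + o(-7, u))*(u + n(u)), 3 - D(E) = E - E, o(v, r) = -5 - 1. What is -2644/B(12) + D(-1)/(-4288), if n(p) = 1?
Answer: -5668853/167232 ≈ -33.898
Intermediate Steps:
o(v, r) = -6
D(E) = 3 (D(E) = 3 - (E - E) = 3 - 1*0 = 3 + 0 = 3)
B(u) = (1 + u)*(-6 + u) (B(u) = (u - 6)*(u + 1) = (-6 + u)*(1 + u) = (1 + u)*(-6 + u))
-2644/B(12) + D(-1)/(-4288) = -2644/(-6 + 12**2 - 5*12) + 3/(-4288) = -2644/(-6 + 144 - 60) + 3*(-1/4288) = -2644/78 - 3/4288 = -2644*1/78 - 3/4288 = -1322/39 - 3/4288 = -5668853/167232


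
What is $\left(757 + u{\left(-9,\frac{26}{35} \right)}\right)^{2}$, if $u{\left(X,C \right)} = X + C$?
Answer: $\frac{686754436}{1225} \approx 5.6062 \cdot 10^{5}$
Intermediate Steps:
$u{\left(X,C \right)} = C + X$
$\left(757 + u{\left(-9,\frac{26}{35} \right)}\right)^{2} = \left(757 - \left(9 - \frac{26}{35}\right)\right)^{2} = \left(757 + \left(26 \cdot \frac{1}{35} - 9\right)\right)^{2} = \left(757 + \left(\frac{26}{35} - 9\right)\right)^{2} = \left(757 - \frac{289}{35}\right)^{2} = \left(\frac{26206}{35}\right)^{2} = \frac{686754436}{1225}$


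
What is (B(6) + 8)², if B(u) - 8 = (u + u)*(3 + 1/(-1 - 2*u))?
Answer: 440896/169 ≈ 2608.9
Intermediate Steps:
B(u) = 8 + 2*u*(3 + 1/(-1 - 2*u)) (B(u) = 8 + (u + u)*(3 + 1/(-1 - 2*u)) = 8 + (2*u)*(3 + 1/(-1 - 2*u)) = 8 + 2*u*(3 + 1/(-1 - 2*u)))
(B(6) + 8)² = (4*(2 + 3*6² + 5*6)/(1 + 2*6) + 8)² = (4*(2 + 3*36 + 30)/(1 + 12) + 8)² = (4*(2 + 108 + 30)/13 + 8)² = (4*(1/13)*140 + 8)² = (560/13 + 8)² = (664/13)² = 440896/169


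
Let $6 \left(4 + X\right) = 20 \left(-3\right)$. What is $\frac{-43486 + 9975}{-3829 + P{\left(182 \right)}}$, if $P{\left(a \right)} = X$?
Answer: $\frac{33511}{3843} \approx 8.72$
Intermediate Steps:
$X = -14$ ($X = -4 + \frac{20 \left(-3\right)}{6} = -4 + \frac{1}{6} \left(-60\right) = -4 - 10 = -14$)
$P{\left(a \right)} = -14$
$\frac{-43486 + 9975}{-3829 + P{\left(182 \right)}} = \frac{-43486 + 9975}{-3829 - 14} = - \frac{33511}{-3843} = \left(-33511\right) \left(- \frac{1}{3843}\right) = \frac{33511}{3843}$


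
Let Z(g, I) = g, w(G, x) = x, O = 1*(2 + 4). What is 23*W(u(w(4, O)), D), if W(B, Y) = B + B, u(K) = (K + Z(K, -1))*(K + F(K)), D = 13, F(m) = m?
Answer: 6624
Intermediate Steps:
O = 6 (O = 1*6 = 6)
u(K) = 4*K² (u(K) = (K + K)*(K + K) = (2*K)*(2*K) = 4*K²)
W(B, Y) = 2*B
23*W(u(w(4, O)), D) = 23*(2*(4*6²)) = 23*(2*(4*36)) = 23*(2*144) = 23*288 = 6624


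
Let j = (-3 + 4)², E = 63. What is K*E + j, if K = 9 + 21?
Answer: 1891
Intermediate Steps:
K = 30
j = 1 (j = 1² = 1)
K*E + j = 30*63 + 1 = 1890 + 1 = 1891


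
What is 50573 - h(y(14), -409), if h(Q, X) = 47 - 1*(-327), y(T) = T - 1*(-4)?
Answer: 50199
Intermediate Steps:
y(T) = 4 + T (y(T) = T + 4 = 4 + T)
h(Q, X) = 374 (h(Q, X) = 47 + 327 = 374)
50573 - h(y(14), -409) = 50573 - 1*374 = 50573 - 374 = 50199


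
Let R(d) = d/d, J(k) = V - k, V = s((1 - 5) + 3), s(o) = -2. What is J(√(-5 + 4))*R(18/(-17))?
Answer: -2 - I ≈ -2.0 - 1.0*I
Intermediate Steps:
V = -2
J(k) = -2 - k
R(d) = 1
J(√(-5 + 4))*R(18/(-17)) = (-2 - √(-5 + 4))*1 = (-2 - √(-1))*1 = (-2 - I)*1 = -2 - I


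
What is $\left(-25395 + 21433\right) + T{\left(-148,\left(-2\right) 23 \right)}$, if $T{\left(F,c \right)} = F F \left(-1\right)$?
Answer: $-25866$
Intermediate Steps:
$T{\left(F,c \right)} = - F^{2}$ ($T{\left(F,c \right)} = F^{2} \left(-1\right) = - F^{2}$)
$\left(-25395 + 21433\right) + T{\left(-148,\left(-2\right) 23 \right)} = \left(-25395 + 21433\right) - \left(-148\right)^{2} = -3962 - 21904 = -25866$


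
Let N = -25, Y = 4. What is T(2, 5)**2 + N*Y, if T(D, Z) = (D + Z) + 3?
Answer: 0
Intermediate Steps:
T(D, Z) = 3 + D + Z
T(2, 5)**2 + N*Y = (3 + 2 + 5)**2 - 25*4 = 10**2 - 100 = 100 - 100 = 0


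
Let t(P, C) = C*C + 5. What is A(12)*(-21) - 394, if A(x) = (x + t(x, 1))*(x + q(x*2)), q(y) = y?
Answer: -14002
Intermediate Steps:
t(P, C) = 5 + C**2 (t(P, C) = C**2 + 5 = 5 + C**2)
A(x) = 3*x*(6 + x) (A(x) = (x + (5 + 1**2))*(x + x*2) = (x + (5 + 1))*(x + 2*x) = (x + 6)*(3*x) = (6 + x)*(3*x) = 3*x*(6 + x))
A(12)*(-21) - 394 = (3*12*(6 + 12))*(-21) - 394 = (3*12*18)*(-21) - 394 = 648*(-21) - 394 = -13608 - 394 = -14002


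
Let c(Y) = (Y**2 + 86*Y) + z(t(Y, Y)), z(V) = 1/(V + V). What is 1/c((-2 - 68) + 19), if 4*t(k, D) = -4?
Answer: -2/3571 ≈ -0.00056007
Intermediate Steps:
t(k, D) = -1 (t(k, D) = (1/4)*(-4) = -1)
z(V) = 1/(2*V)
c(Y) = -1/2 + Y**2 + 86*Y (c(Y) = (Y**2 + 86*Y) + (1/2)/(-1) = (Y**2 + 86*Y) + (1/2)*(-1) = (Y**2 + 86*Y) - 1/2 = -1/2 + Y**2 + 86*Y)
1/c((-2 - 68) + 19) = 1/(-1/2 + ((-2 - 68) + 19)**2 + 86*((-2 - 68) + 19)) = 1/(-1/2 + (-70 + 19)**2 + 86*(-70 + 19)) = 1/(-1/2 + (-51)**2 + 86*(-51)) = 1/(-1/2 + 2601 - 4386) = 1/(-3571/2) = -2/3571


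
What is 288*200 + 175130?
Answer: 232730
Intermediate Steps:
288*200 + 175130 = 57600 + 175130 = 232730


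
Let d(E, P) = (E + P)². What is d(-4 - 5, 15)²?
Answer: 1296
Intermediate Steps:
d(-4 - 5, 15)² = (((-4 - 5) + 15)²)² = ((-9 + 15)²)² = (6²)² = 36² = 1296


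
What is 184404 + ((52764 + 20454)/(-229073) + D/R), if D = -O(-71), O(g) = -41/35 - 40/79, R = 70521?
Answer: 8236772782125844457/44667073696245 ≈ 1.8440e+5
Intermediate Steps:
O(g) = -4639/2765 (O(g) = -41*1/35 - 40*1/79 = -41/35 - 40/79 = -4639/2765)
D = 4639/2765 (D = -1*(-4639/2765) = 4639/2765 ≈ 1.6778)
184404 + ((52764 + 20454)/(-229073) + D/R) = 184404 + ((52764 + 20454)/(-229073) + (4639/2765)/70521) = 184404 + (73218*(-1/229073) + (4639/2765)*(1/70521)) = 184404 + (-73218/229073 + 4639/194990565) = 184404 - 14275756518523/44667073696245 = 8236772782125844457/44667073696245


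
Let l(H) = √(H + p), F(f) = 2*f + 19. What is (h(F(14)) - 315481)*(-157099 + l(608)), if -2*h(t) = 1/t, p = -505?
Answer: 4658804621285/94 - 29655215*√103/94 ≈ 4.9559e+10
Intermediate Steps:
F(f) = 19 + 2*f
h(t) = -1/(2*t)
l(H) = √(-505 + H) (l(H) = √(H - 505) = √(-505 + H))
(h(F(14)) - 315481)*(-157099 + l(608)) = (-1/(2*(19 + 2*14)) - 315481)*(-157099 + √(-505 + 608)) = (-1/(2*(19 + 28)) - 315481)*(-157099 + √103) = (-½/47 - 315481)*(-157099 + √103) = (-½*1/47 - 315481)*(-157099 + √103) = (-1/94 - 315481)*(-157099 + √103) = -29655215*(-157099 + √103)/94 = 4658804621285/94 - 29655215*√103/94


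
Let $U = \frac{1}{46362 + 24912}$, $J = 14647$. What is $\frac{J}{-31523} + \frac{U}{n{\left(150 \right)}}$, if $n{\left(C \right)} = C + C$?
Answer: $- \frac{313185051877}{674031090600} \approx -0.46464$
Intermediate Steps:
$n{\left(C \right)} = 2 C$
$U = \frac{1}{71274} \approx 1.403 \cdot 10^{-5}$
$\frac{J}{-31523} + \frac{U}{n{\left(150 \right)}} = \frac{14647}{-31523} + \frac{1}{71274 \cdot 2 \cdot 150} = 14647 \left(- \frac{1}{31523}\right) + \frac{1}{71274 \cdot 300} = - \frac{14647}{31523} + \frac{1}{71274} \cdot \frac{1}{300} = - \frac{14647}{31523} + \frac{1}{21382200} = - \frac{313185051877}{674031090600}$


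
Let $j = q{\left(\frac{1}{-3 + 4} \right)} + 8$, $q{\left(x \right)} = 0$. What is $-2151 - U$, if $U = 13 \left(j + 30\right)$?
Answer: $-2645$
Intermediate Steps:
$j = 8$ ($j = 0 + 8 = 8$)
$U = 494$ ($U = 13 \left(8 + 30\right) = 13 \cdot 38 = 494$)
$-2151 - U = -2151 - 494 = -2645$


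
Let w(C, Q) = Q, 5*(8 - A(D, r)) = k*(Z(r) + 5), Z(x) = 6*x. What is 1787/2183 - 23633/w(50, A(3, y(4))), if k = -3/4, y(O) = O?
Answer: -1031375391/539201 ≈ -1912.8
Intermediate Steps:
k = -3/4 ≈ -0.75000
A(D, r) = 35/4 + 9*r/10 (A(D, r) = 8 - (-3)*(6*r + 5)/20 = 8 - (-3)*(5 + 6*r)/20 = 8 - (-15/4 - 9*r/2)/5 = 8 + (3/4 + 9*r/10) = 35/4 + 9*r/10)
1787/2183 - 23633/w(50, A(3, y(4))) = 1787/2183 - 23633/(35/4 + (9/10)*4) = 1787*(1/2183) - 23633/(35/4 + 18/5) = 1787/2183 - 23633/247/20 = 1787/2183 - 23633*20/247 = 1787/2183 - 472660/247 = -1031375391/539201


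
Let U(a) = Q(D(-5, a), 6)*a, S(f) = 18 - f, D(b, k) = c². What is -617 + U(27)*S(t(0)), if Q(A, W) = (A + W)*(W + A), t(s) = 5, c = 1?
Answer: 16582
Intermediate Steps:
D(b, k) = 1 (D(b, k) = 1² = 1)
Q(A, W) = (A + W)² (Q(A, W) = (A + W)*(A + W) = (A + W)²)
U(a) = 49*a (U(a) = (1 + 6)²*a = 7²*a = 49*a)
-617 + U(27)*S(t(0)) = -617 + (49*27)*(18 - 1*5) = -617 + 1323*(18 - 5) = -617 + 1323*13 = -617 + 17199 = 16582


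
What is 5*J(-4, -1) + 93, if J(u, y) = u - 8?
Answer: 33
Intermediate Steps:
J(u, y) = -8 + u
5*J(-4, -1) + 93 = 5*(-8 - 4) + 93 = 5*(-12) + 93 = -60 + 93 = 33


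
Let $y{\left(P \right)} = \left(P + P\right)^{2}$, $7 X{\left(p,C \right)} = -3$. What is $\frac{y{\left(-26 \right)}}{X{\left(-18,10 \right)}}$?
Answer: $- \frac{18928}{3} \approx -6309.3$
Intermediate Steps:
$X{\left(p,C \right)} = - \frac{3}{7}$ ($X{\left(p,C \right)} = \frac{1}{7} \left(-3\right) = - \frac{3}{7}$)
$y{\left(P \right)} = 4 P^{2}$ ($y{\left(P \right)} = \left(2 P\right)^{2} = 4 P^{2}$)
$\frac{y{\left(-26 \right)}}{X{\left(-18,10 \right)}} = \frac{4 \left(-26\right)^{2}}{- \frac{3}{7}} = 4 \cdot 676 \left(- \frac{7}{3}\right) = 2704 \left(- \frac{7}{3}\right) = - \frac{18928}{3}$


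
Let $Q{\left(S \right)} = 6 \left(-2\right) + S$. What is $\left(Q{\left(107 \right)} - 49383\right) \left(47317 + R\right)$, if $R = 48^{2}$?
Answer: $-2445719848$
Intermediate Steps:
$R = 2304$
$Q{\left(S \right)} = -12 + S$
$\left(Q{\left(107 \right)} - 49383\right) \left(47317 + R\right) = \left(\left(-12 + 107\right) - 49383\right) \left(47317 + 2304\right) = \left(95 - 49383\right) 49621 = \left(-49288\right) 49621 = -2445719848$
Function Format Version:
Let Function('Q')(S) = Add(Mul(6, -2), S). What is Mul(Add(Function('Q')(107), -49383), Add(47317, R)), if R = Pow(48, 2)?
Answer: -2445719848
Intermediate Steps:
R = 2304
Function('Q')(S) = Add(-12, S)
Mul(Add(Function('Q')(107), -49383), Add(47317, R)) = Mul(Add(Add(-12, 107), -49383), Add(47317, 2304)) = Mul(Add(95, -49383), 49621) = Mul(-49288, 49621) = -2445719848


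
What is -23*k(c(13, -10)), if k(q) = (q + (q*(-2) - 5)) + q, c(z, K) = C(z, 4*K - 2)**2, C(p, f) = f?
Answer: 115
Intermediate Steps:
c(z, K) = (-2 + 4*K)**2 (c(z, K) = (4*K - 2)**2 = (-2 + 4*K)**2)
k(q) = -5 (k(q) = (q + (-2*q - 5)) + q = (q + (-5 - 2*q)) + q = (-5 - q) + q = -5)
-23*k(c(13, -10)) = -23*(-5) = 115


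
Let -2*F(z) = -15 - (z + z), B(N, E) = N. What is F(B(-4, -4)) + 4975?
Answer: 9957/2 ≈ 4978.5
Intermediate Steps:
F(z) = 15/2 + z (F(z) = -(-15 - (z + z))/2 = -(-15 - 2*z)/2 = 15/2 + z)
F(B(-4, -4)) + 4975 = (15/2 - 4) + 4975 = 7/2 + 4975 = 9957/2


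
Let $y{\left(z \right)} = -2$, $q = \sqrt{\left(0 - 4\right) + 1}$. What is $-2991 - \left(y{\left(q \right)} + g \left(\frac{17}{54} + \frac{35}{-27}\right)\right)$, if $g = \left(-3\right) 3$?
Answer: $- \frac{17987}{6} \approx -2997.8$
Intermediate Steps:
$g = -9$
$q = i \sqrt{3}$ ($q = \sqrt{-4 + 1} = \sqrt{-3} = i \sqrt{3} \approx 1.732 i$)
$-2991 - \left(y{\left(q \right)} + g \left(\frac{17}{54} + \frac{35}{-27}\right)\right) = -2991 - \left(-2 - 9 \left(\frac{17}{54} + \frac{35}{-27}\right)\right) = -2991 - \left(-2 - 9 \left(17 \cdot \frac{1}{54} + 35 \left(- \frac{1}{27}\right)\right)\right) = -2991 - \left(-2 - 9 \left(\frac{17}{54} - \frac{35}{27}\right)\right) = -2991 - \left(-2 - - \frac{53}{6}\right) = -2991 - \left(-2 + \frac{53}{6}\right) = -2991 - \frac{41}{6} = - \frac{17987}{6}$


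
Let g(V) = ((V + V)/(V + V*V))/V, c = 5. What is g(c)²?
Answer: 1/225 ≈ 0.0044444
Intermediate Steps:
g(V) = 2/(V + V²) (g(V) = ((2*V)/(V + V²))/V = (2*V/(V + V²))/V = 2/(V + V²))
g(c)² = (2/(5*(1 + 5)))² = (2*(⅕)/6)² = (2*(⅕)*(⅙))² = (1/15)² = 1/225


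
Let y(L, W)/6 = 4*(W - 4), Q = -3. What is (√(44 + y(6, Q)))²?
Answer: -124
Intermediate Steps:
y(L, W) = -96 + 24*W (y(L, W) = 6*(4*(W - 4)) = 6*(4*(-4 + W)) = 6*(-16 + 4*W) = -96 + 24*W)
(√(44 + y(6, Q)))² = (√(44 + (-96 + 24*(-3))))² = (√(44 + (-96 - 72)))² = (√(44 - 168))² = (√(-124))² = (2*I*√31)² = -124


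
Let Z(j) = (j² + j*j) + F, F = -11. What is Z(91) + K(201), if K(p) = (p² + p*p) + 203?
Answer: 97556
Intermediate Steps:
K(p) = 203 + 2*p² (K(p) = (p² + p²) + 203 = 2*p² + 203 = 203 + 2*p²)
Z(j) = -11 + 2*j² (Z(j) = (j² + j*j) - 11 = (j² + j²) - 11 = 2*j² - 11 = -11 + 2*j²)
Z(91) + K(201) = (-11 + 2*91²) + (203 + 2*201²) = (-11 + 2*8281) + (203 + 2*40401) = (-11 + 16562) + (203 + 80802) = 16551 + 81005 = 97556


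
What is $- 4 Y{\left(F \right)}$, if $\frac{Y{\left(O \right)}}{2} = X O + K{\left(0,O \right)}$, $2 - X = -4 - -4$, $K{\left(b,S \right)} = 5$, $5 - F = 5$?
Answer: $-40$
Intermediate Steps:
$F = 0$ ($F = 5 - 5 = 0$)
$X = 2$ ($X = 2 - \left(-4 - -4\right) = 2 - \left(-4 + 4\right) = 2 - 0 = 2 + 0 = 2$)
$Y{\left(O \right)} = 10 + 4 O$ ($Y{\left(O \right)} = 2 \left(2 O + 5\right) = 2 \left(5 + 2 O\right) = 10 + 4 O$)
$- 4 Y{\left(F \right)} = - 4 \left(10 + 4 \cdot 0\right) = - 4 \left(10 + 0\right) = \left(-4\right) 10 = -40$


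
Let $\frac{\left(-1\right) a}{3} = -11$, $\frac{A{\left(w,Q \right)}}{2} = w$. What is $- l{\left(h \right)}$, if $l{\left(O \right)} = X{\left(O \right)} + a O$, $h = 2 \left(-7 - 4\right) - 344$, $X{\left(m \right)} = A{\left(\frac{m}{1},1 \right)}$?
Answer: $12810$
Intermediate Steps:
$A{\left(w,Q \right)} = 2 w$
$X{\left(m \right)} = 2 m$ ($X{\left(m \right)} = 2 \frac{m}{1} = 2 m 1 = 2 m$)
$a = 33$ ($a = \left(-3\right) \left(-11\right) = 33$)
$h = -366$ ($h = 2 \left(-11\right) - 344 = -22 - 344 = -366$)
$l{\left(O \right)} = 35 O$ ($l{\left(O \right)} = 2 O + 33 O = 35 O$)
$- l{\left(h \right)} = - 35 \left(-366\right) = \left(-1\right) \left(-12810\right) = 12810$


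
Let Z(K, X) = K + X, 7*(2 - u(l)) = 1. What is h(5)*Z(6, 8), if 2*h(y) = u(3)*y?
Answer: 65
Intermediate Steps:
u(l) = 13/7 (u(l) = 2 - ⅐*1 = 2 - ⅐ = 13/7)
h(y) = 13*y/14 (h(y) = (13*y/7)/2 = 13*y/14)
h(5)*Z(6, 8) = ((13/14)*5)*(6 + 8) = (65/14)*14 = 65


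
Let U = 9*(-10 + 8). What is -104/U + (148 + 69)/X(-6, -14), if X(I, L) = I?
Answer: -547/18 ≈ -30.389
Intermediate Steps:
U = -18 (U = 9*(-2) = -18)
-104/U + (148 + 69)/X(-6, -14) = -104/(-18) + (148 + 69)/(-6) = -104*(-1/18) + 217*(-⅙) = 52/9 - 217/6 = -547/18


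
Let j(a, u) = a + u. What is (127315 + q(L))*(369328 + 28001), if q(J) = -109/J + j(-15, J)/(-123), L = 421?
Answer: 873139524946216/17261 ≈ 5.0585e+10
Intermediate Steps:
q(J) = 5/41 - 109/J - J/123 (q(J) = -109/J + (-15 + J)/(-123) = -109/J + (-15 + J)*(-1/123) = -109/J + (5/41 - J/123) = 5/41 - 109/J - J/123)
(127315 + q(L))*(369328 + 28001) = (127315 + (1/123)*(-13407 + 421*(15 - 1*421))/421)*(369328 + 28001) = (127315 + (1/123)*(1/421)*(-13407 + 421*(15 - 421)))*397329 = (127315 + (1/123)*(1/421)*(-13407 + 421*(-406)))*397329 = (127315 + (1/123)*(1/421)*(-13407 - 170926))*397329 = (127315 + (1/123)*(1/421)*(-184333))*397329 = (127315 - 184333/51783)*397329 = (6592568312/51783)*397329 = 873139524946216/17261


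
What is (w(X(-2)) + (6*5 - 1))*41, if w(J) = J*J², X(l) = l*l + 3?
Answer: 15252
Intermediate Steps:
X(l) = 3 + l² (X(l) = l² + 3 = 3 + l²)
w(J) = J³
(w(X(-2)) + (6*5 - 1))*41 = ((3 + (-2)²)³ + (6*5 - 1))*41 = ((3 + 4)³ + (30 - 1))*41 = (7³ + 29)*41 = (343 + 29)*41 = 372*41 = 15252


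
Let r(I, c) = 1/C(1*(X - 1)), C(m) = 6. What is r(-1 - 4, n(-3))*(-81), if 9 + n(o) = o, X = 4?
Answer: -27/2 ≈ -13.500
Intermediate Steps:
n(o) = -9 + o
r(I, c) = 1/6
r(-1 - 4, n(-3))*(-81) = (1/6)*(-81) = -27/2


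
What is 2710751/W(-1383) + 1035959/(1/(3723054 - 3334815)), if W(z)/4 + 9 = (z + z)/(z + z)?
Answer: 12870387247681/32 ≈ 4.0220e+11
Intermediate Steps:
W(z) = -32 (W(z) = -36 + 4*((z + z)/(z + z)) = -36 + 4*((2*z)/((2*z))) = -36 + 4*((2*z)*(1/(2*z))) = -36 + 4*1 = -36 + 4 = -32)
2710751/W(-1383) + 1035959/(1/(3723054 - 3334815)) = 2710751/(-32) + 1035959/(1/(3723054 - 3334815)) = 2710751*(-1/32) + 1035959/(1/388239) = -2710751/32 + 1035959/(1/388239) = -2710751/32 + 1035959*388239 = -2710751/32 + 402199686201 = 12870387247681/32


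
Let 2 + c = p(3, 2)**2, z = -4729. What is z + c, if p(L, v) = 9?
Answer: -4650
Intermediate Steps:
c = 79 (c = -2 + 9**2 = -2 + 81 = 79)
z + c = -4729 + 79 = -4650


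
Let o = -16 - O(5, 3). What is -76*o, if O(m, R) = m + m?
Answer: 1976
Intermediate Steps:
O(m, R) = 2*m
o = -26 (o = -16 - 2*5 = -16 - 1*10 = -16 - 10 = -26)
-76*o = -76*(-26) = 1976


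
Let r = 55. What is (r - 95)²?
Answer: 1600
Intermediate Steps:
(r - 95)² = (55 - 95)² = (-40)² = 1600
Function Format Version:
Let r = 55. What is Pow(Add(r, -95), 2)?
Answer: 1600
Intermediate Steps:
Pow(Add(r, -95), 2) = Pow(Add(55, -95), 2) = Pow(-40, 2) = 1600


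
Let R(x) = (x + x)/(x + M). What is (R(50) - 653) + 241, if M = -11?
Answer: -15968/39 ≈ -409.44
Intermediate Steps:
R(x) = 2*x/(-11 + x) (R(x) = (x + x)/(x - 11) = (2*x)/(-11 + x) = 2*x/(-11 + x))
(R(50) - 653) + 241 = (2*50/(-11 + 50) - 653) + 241 = (2*50/39 - 653) + 241 = (2*50*(1/39) - 653) + 241 = (100/39 - 653) + 241 = -25367/39 + 241 = -15968/39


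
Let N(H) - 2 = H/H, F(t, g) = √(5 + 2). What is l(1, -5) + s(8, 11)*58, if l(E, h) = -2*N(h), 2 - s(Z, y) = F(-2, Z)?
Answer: 110 - 58*√7 ≈ -43.454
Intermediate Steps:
F(t, g) = √7
s(Z, y) = 2 - √7
N(H) = 3 (N(H) = 2 + H/H = 2 + 1 = 3)
l(E, h) = -6 (l(E, h) = -2*3 = -6)
l(1, -5) + s(8, 11)*58 = -6 + (2 - √7)*58 = -6 + (116 - 58*√7) = 110 - 58*√7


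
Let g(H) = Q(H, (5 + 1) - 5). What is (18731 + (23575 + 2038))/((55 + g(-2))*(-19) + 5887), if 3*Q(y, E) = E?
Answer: 133032/14507 ≈ 9.1702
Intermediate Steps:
Q(y, E) = E/3
g(H) = ⅓ (g(H) = ((5 + 1) - 5)/3 = (6 - 5)/3 = (⅓)*1 = ⅓)
(18731 + (23575 + 2038))/((55 + g(-2))*(-19) + 5887) = (18731 + (23575 + 2038))/((55 + ⅓)*(-19) + 5887) = (18731 + 25613)/((166/3)*(-19) + 5887) = 44344/(-3154/3 + 5887) = 44344/(14507/3) = 44344*(3/14507) = 133032/14507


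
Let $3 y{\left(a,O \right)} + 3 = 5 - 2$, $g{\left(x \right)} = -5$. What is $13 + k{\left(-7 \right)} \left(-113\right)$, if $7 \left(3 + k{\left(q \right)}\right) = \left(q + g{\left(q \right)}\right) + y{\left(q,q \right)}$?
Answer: $\frac{3820}{7} \approx 545.71$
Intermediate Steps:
$y{\left(a,O \right)} = 0$ ($y{\left(a,O \right)} = -1 + \frac{5 - 2}{3} = -1 + \frac{1}{3} \cdot 3 = -1 + 1 = 0$)
$k{\left(q \right)} = - \frac{26}{7} + \frac{q}{7}$ ($k{\left(q \right)} = -3 + \frac{\left(q - 5\right) + 0}{7} = -3 + \frac{\left(-5 + q\right) + 0}{7} = -3 + \frac{-5 + q}{7} = -3 + \left(- \frac{5}{7} + \frac{q}{7}\right) = - \frac{26}{7} + \frac{q}{7}$)
$13 + k{\left(-7 \right)} \left(-113\right) = 13 + \left(- \frac{26}{7} + \frac{1}{7} \left(-7\right)\right) \left(-113\right) = 13 + \left(- \frac{26}{7} - 1\right) \left(-113\right) = 13 - - \frac{3729}{7} = 13 + \frac{3729}{7} = \frac{3820}{7}$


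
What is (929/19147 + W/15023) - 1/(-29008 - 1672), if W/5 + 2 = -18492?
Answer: -53891179416259/8824960289080 ≈ -6.1067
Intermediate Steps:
W = -92470 (W = -10 + 5*(-18492) = -10 - 92460 = -92470)
(929/19147 + W/15023) - 1/(-29008 - 1672) = (929/19147 - 92470/15023) - 1/(-29008 - 1672) = (929*(1/19147) - 92470*1/15023) - 1/(-30680) = (929/19147 - 92470/15023) - 1*(-1/30680) = -1756566723/287645381 + 1/30680 = -53891179416259/8824960289080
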